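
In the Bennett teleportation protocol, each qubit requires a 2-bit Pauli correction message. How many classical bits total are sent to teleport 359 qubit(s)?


Quantum teleportation requires 2 classical bits per qubit teleported.
359 qubit(s) -> 2 * 359 = 718 classical bits

718


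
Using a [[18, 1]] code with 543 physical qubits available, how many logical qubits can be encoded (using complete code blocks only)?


Each code block uses 18 physical qubits for 1 logical qubit(s).
Number of complete blocks = floor(543 / 18) = 30
Logical qubits = 30 * 1
= 30

30


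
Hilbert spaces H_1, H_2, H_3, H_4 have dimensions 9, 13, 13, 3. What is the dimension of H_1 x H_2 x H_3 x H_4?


dim(H_1 x H_2 x H_3 x H_4) = 9 * 13 * 13 * 3
= 117 * 13 * 3
= 1521 * 3
= 4563

4563


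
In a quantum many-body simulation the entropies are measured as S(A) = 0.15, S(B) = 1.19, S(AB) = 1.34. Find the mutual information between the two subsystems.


I(A:B) = S(A) + S(B) - S(AB)
= 0.15 + 1.19 - 1.34
= 0.0000

0.0000


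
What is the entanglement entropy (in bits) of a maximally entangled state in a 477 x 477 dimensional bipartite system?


For a maximally entangled state in d x d:
S = log2(d) = log2(477)
= 8.8978

8.8978


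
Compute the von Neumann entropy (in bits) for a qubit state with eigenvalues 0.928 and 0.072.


S = -p*log2(p) - (1-p)*log2(1-p)
p = 0.9280, 1-p = 0.0720
= -0.9280 * log2(0.9280) - 0.0720 * log2(0.0720)
= -(-0.1000) - (-0.2733)
= 0.3733

0.3733


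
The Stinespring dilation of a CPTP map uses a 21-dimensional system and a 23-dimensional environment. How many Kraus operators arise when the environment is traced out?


Tracing out the environment in an orthonormal basis {|i>_E} gives Kraus operators K_i = <i|_E U |0>_E.
Number of Kraus operators = dim(H_env) = d_env
= 23

23


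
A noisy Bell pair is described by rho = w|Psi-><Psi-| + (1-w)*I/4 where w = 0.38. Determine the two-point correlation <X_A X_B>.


|Psi-> = (|01> - |10>)/sqrt(2)
For the pure Bell state, <X_A X_B> = -1 (Bell-state Pauli correlator).
The maximally-mixed part I/4 has tr(I/4 * P tensor P) = 0 for any traceless Pauli P.
So <X_A X_B>_rho = w * (-1) + (1 - w) * 0
= 0.38 * (-1)
= -0.3800

-0.3800


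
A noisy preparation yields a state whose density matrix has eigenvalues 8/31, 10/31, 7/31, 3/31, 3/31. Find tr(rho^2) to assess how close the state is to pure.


tr(rho^2) = sum of eigenvalues squared
= (8/31)^2 + (10/31)^2 + (7/31)^2 + (3/31)^2 + (3/31)^2
= (64 + 100 + 49 + 9 + 9) / 961
= 231/961
= 0.2404

0.2404


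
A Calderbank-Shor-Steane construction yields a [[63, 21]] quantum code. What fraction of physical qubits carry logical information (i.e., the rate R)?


Code rate R = k/n
= 21/63
= 0.3333

0.3333


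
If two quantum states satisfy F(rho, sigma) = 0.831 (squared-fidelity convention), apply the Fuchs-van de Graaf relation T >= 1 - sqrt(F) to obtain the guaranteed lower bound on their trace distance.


Fuchs-van de Graaf (squared-fidelity convention): 1 - sqrt(F) <= T <= sqrt(1 - F).
Lower bound: T >= 1 - sqrt(F)
sqrt(F) = sqrt(0.831) = 0.9116
T >= 1 - 0.9116
T >= 0.0884

0.0884


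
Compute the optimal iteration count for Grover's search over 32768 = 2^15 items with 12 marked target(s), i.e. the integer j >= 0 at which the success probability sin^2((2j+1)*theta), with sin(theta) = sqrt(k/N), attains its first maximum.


After j Grover iterations the success probability is P(j) = sin^2((2j+1)*theta), where sin(theta) = sqrt(k/N).
N = 2^15 = 32768, k = 12
sin(theta) = sqrt(k/N) = 0.01913663862
theta = arcsin(sqrt(k/N)) = 0.01913780682 rad
P(j) reaches its first maximum when (2j+1)*theta is as close as possible to pi/2, i.e. j = round(pi/(4*theta) - 1/2).
pi/(4*theta) - 1/2 = 40.5391
(For comparison, the common estimate pi/4 * sqrt(N/k) = 41.0416; the exact maximiser is used here.)
Optimal iterations = 41

41


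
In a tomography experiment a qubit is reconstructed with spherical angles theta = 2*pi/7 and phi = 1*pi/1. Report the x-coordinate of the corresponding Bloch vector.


theta = 0.8976, phi = 3.1416
r_x = sin(theta)*cos(phi) = 0.7818 * -1.0000
r_x = -0.7818

-0.7818


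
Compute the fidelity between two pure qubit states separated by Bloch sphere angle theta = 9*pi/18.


For states separated by angle theta on Bloch sphere:
F = cos^2(theta/2)
theta = 9*pi/18 = 1.5708
theta/2 = 0.7854
cos(theta/2) = 0.7071
F = 0.5000

0.5000


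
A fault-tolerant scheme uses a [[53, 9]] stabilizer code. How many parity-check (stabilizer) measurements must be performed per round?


For an [[n,k]] stabilizer code:
Number of stabilizer generators = n - k
= 53 - 9
= 44

44


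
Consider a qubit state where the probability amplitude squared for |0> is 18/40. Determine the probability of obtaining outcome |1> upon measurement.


|alpha|^2 = 18/40 = 0.4500
|beta|^2 = 1 - 18/40 = 22/40 = 0.5500
P(|1>) = |beta|^2 = 0.5500

0.5500


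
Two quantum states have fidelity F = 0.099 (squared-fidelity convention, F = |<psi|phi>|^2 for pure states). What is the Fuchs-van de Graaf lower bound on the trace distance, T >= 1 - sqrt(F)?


Fuchs-van de Graaf (squared-fidelity convention): 1 - sqrt(F) <= T <= sqrt(1 - F).
Lower bound: T >= 1 - sqrt(F)
sqrt(F) = sqrt(0.099) = 0.3146
T >= 1 - 0.3146
T >= 0.6854

0.6854


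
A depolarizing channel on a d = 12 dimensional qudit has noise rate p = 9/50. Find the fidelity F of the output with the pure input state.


F = (1-p) + p/d
= (1 - 0.1800) + 0.1800/12
= 0.8200 + 0.0150
= 0.8350

0.8350


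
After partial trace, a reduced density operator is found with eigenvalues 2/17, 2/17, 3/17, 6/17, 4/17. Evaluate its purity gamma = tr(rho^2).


tr(rho^2) = sum of eigenvalues squared
= (2/17)^2 + (2/17)^2 + (3/17)^2 + (6/17)^2 + (4/17)^2
= (4 + 4 + 9 + 36 + 16) / 289
= 69/289
= 0.2388

0.2388


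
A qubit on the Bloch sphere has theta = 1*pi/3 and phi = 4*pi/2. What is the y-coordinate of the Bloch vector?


theta = 1.0472, phi = 6.2832
r_y = sin(theta)*sin(phi) = 0.8660 * 0.0000
r_y = 0.0000

0.0000


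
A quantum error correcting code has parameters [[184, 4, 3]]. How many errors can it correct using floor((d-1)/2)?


Code parameters: [[184, 4, 3]], distance d = 3.
Number of correctable errors = floor((d-1)/2)
= floor((3 - 1)/2)
= floor(2/2)
= 1

1


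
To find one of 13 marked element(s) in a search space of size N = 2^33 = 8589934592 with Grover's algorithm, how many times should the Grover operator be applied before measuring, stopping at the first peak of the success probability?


After j Grover iterations the success probability is P(j) = sin^2((2j+1)*theta), where sin(theta) = sqrt(k/N).
N = 2^33 = 8589934592, k = 13
sin(theta) = sqrt(k/N) = 3.890243159e-05
theta = arcsin(sqrt(k/N)) = 3.89024316e-05 rad
P(j) reaches its first maximum when (2j+1)*theta is as close as possible to pi/2, i.e. j = round(pi/(4*theta) - 1/2).
pi/(4*theta) - 1/2 = 20188.4222
(For comparison, the common estimate pi/4 * sqrt(N/k) = 20188.9222; the exact maximiser is used here.)
Optimal iterations = 20188

20188


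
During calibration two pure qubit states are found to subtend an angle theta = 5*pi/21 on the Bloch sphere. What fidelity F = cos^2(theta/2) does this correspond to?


For states separated by angle theta on Bloch sphere:
F = cos^2(theta/2)
theta = 5*pi/21 = 0.7480
theta/2 = 0.3740
cos(theta/2) = 0.9309
F = 0.8665

0.8665


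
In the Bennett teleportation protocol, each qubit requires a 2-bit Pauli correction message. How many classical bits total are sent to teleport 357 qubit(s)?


Quantum teleportation requires 2 classical bits per qubit teleported.
357 qubit(s) -> 2 * 357 = 714 classical bits

714


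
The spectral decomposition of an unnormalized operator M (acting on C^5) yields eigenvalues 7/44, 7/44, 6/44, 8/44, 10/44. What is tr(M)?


tr(M) = sum of eigenvalues
= 7/44 + 7/44 + 6/44 + 8/44 + 10/44
= 38/44
= 0.8636

0.8636


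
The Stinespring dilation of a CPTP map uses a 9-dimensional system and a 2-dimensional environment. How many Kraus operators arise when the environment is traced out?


Tracing out the environment in an orthonormal basis {|i>_E} gives Kraus operators K_i = <i|_E U |0>_E.
Number of Kraus operators = dim(H_env) = d_env
= 2

2


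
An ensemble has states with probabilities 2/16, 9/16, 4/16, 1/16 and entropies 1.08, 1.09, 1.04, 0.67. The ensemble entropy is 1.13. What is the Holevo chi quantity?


chi = S(rho) - sum_i p_i * S(rho_i)
Weighted entropy = 2/16 * 1.08 + 9/16 * 1.09 + 4/16 * 1.04 + 1/16 * 0.67
= 1.0500
chi = 1.13 - 1.0500
= 0.0800

0.0800


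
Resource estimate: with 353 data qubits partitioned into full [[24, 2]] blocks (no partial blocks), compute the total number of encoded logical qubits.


Each code block uses 24 physical qubits for 2 logical qubit(s).
Number of complete blocks = floor(353 / 24) = 14
Logical qubits = 14 * 2
= 28

28


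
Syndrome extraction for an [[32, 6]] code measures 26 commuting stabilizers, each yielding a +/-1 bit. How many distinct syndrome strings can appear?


Each stabilizer generator gives a binary (+1 or -1) measurement outcome.
With 26 independent generators:
Total syndromes = 2^26
= 67108864

67108864


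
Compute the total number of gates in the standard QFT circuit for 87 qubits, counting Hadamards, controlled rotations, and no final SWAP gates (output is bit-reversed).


Hadamard gates: 87
Controlled rotations: n*(n-1)/2 = 87*86/2 = 3741
SWAP gates: 0 (omitted)
Total = 87 + 3741
= 3828

3828


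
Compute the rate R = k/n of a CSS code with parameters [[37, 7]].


Code rate R = k/n
= 7/37
= 0.1892

0.1892


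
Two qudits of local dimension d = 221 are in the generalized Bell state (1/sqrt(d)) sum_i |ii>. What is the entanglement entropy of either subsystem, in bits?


For a maximally entangled state in d x d:
S = log2(d) = log2(221)
= 7.7879

7.7879


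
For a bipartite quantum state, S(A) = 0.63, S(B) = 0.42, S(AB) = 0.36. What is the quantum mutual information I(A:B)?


I(A:B) = S(A) + S(B) - S(AB)
= 0.63 + 0.42 - 0.36
= 0.6900

0.6900


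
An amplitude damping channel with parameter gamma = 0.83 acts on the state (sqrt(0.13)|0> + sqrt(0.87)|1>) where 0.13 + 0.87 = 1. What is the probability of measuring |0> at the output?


For amplitude damping with parameter gamma on state sqrt(a)|0> + sqrt(b)|1>:
alpha^2 = 0.13, beta^2 = 0.87
P(|0>) = alpha^2 + gamma * beta^2
= 0.13 + 0.83 * 0.87
= 0.13 + 0.7221
= 0.8521

0.8521


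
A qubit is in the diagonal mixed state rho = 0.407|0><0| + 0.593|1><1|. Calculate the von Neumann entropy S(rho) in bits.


S = -p*log2(p) - (1-p)*log2(1-p)
p = 0.4070, 1-p = 0.5930
= -0.4070 * log2(0.4070) - 0.5930 * log2(0.5930)
= -(-0.5278) - (-0.4471)
= 0.9749

0.9749


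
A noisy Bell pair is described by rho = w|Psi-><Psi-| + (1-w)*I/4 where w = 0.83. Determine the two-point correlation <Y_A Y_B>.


|Psi-> = (|01> - |10>)/sqrt(2)
For the pure Bell state, <Y_A Y_B> = -1 (Bell-state Pauli correlator).
The maximally-mixed part I/4 has tr(I/4 * P tensor P) = 0 for any traceless Pauli P.
So <Y_A Y_B>_rho = w * (-1) + (1 - w) * 0
= 0.83 * (-1)
= -0.8300

-0.8300


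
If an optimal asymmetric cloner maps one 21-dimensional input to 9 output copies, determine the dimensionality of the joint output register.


Output space = H^(tensor 9) where dim(H) = 21
dim = 21^9
= 441 (after 2 factors)
= 9261 (after 3 factors)
= 194481 (after 4 factors)
= 4084101 (after 5 factors)
= 85766121 (after 6 factors)
= 1801088541 (after 7 factors)
= 37822859361 (after 8 factors)
= 794280046581 (after 9 factors)
= 794280046581

794280046581


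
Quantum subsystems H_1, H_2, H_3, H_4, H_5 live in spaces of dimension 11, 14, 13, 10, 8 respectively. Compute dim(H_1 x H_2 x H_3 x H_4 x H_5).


dim(H_1 x H_2 x H_3 x H_4 x H_5) = 11 * 14 * 13 * 10 * 8
= 154 * 13 * 10 * 8
= 2002 * 10 * 8
= 20020 * 8
= 160160

160160


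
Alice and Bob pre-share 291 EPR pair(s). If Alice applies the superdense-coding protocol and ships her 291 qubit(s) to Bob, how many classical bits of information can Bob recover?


Superdense coding allows 2 classical bits per shared entangled pair.
291 pair(s) -> 2 * 291 = 582 classical bits

582


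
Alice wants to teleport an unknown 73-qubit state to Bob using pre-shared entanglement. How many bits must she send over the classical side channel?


Quantum teleportation requires 2 classical bits per qubit teleported.
73 qubit(s) -> 2 * 73 = 146 classical bits

146


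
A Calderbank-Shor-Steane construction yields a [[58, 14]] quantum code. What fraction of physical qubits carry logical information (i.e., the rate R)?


Code rate R = k/n
= 14/58
= 0.2414

0.2414


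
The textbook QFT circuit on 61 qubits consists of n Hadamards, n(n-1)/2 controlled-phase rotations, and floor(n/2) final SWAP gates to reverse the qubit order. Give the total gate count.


Hadamard gates: 61
Controlled rotations: n*(n-1)/2 = 61*60/2 = 1830
SWAP gates: floor(n/2) = floor(61/2) = 30
Total = 61 + 1830 + 30
= 1921

1921


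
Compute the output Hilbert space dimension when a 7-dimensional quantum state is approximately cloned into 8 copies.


Output space = H^(tensor 8) where dim(H) = 7
dim = 7^8
= 49 (after 2 factors)
= 343 (after 3 factors)
= 2401 (after 4 factors)
= 16807 (after 5 factors)
= 117649 (after 6 factors)
= 823543 (after 7 factors)
= 5764801 (after 8 factors)
= 5764801

5764801


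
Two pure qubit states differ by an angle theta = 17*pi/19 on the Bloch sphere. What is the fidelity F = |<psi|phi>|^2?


For states separated by angle theta on Bloch sphere:
F = cos^2(theta/2)
theta = 17*pi/19 = 2.8109
theta/2 = 1.4054
cos(theta/2) = 0.1646
F = 0.0271

0.0271


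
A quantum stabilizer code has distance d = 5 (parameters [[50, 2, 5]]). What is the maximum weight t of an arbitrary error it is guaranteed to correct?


Code parameters: [[50, 2, 5]], distance d = 5.
Number of correctable errors = floor((d-1)/2)
= floor((5 - 1)/2)
= floor(4/2)
= 2

2


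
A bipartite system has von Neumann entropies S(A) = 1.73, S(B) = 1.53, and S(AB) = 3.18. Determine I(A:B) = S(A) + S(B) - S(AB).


I(A:B) = S(A) + S(B) - S(AB)
= 1.73 + 1.53 - 3.18
= 0.0800

0.0800


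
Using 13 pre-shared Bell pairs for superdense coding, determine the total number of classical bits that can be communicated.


Superdense coding allows 2 classical bits per shared entangled pair.
13 pair(s) -> 2 * 13 = 26 classical bits

26


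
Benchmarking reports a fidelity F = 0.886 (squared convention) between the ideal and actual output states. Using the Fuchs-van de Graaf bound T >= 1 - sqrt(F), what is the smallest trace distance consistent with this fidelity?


Fuchs-van de Graaf (squared-fidelity convention): 1 - sqrt(F) <= T <= sqrt(1 - F).
Lower bound: T >= 1 - sqrt(F)
sqrt(F) = sqrt(0.886) = 0.9413
T >= 1 - 0.9413
T >= 0.0587

0.0587


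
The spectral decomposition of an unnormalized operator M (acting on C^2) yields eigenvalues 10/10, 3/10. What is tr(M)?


tr(M) = sum of eigenvalues
= 10/10 + 3/10
= 13/10
= 1.3000

1.3000


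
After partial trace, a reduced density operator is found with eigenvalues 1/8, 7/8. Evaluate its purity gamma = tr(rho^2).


tr(rho^2) = sum of eigenvalues squared
= (1/8)^2 + (7/8)^2
= (1 + 49) / 64
= 50/64
= 0.7812

0.7812


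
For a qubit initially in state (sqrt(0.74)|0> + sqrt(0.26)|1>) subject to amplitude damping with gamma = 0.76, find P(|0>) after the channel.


For amplitude damping with parameter gamma on state sqrt(a)|0> + sqrt(b)|1>:
alpha^2 = 0.74, beta^2 = 0.26
P(|0>) = alpha^2 + gamma * beta^2
= 0.74 + 0.76 * 0.26
= 0.74 + 0.1976
= 0.9376

0.9376


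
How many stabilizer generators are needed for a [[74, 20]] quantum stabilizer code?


For an [[n,k]] stabilizer code:
Number of stabilizer generators = n - k
= 74 - 20
= 54

54


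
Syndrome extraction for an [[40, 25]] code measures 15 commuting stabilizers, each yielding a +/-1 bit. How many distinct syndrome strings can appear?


Each stabilizer generator gives a binary (+1 or -1) measurement outcome.
With 15 independent generators:
Total syndromes = 2^15
= 32768

32768


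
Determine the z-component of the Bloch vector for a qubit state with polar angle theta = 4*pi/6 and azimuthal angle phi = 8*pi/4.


theta = 2.0944, phi = 6.2832
r_z = cos(theta) = -0.5000

-0.5000


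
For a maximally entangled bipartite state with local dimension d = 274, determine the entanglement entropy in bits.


For a maximally entangled state in d x d:
S = log2(d) = log2(274)
= 8.0980

8.0980


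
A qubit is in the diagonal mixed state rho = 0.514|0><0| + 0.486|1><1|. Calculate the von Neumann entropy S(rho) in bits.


S = -p*log2(p) - (1-p)*log2(1-p)
p = 0.5140, 1-p = 0.4860
= -0.5140 * log2(0.5140) - 0.4860 * log2(0.4860)
= -(-0.4935) - (-0.5059)
= 0.9994

0.9994


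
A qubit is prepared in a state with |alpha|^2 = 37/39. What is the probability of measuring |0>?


|alpha|^2 = 37/39 = 0.9487
|beta|^2 = 1 - 37/39 = 2/39 = 0.0513
P(|0>) = |alpha|^2 = 0.9487

0.9487


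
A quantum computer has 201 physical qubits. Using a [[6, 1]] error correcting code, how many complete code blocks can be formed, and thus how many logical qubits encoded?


Each code block uses 6 physical qubits for 1 logical qubit(s).
Number of complete blocks = floor(201 / 6) = 33
Logical qubits = 33 * 1
= 33

33


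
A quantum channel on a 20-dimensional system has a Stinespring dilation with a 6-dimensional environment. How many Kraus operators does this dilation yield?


Tracing out the environment in an orthonormal basis {|i>_E} gives Kraus operators K_i = <i|_E U |0>_E.
Number of Kraus operators = dim(H_env) = d_env
= 6

6


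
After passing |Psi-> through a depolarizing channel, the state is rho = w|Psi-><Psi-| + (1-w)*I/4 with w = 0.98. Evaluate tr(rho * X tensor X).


|Psi-> = (|01> - |10>)/sqrt(2)
For the pure Bell state, <X_A X_B> = -1 (Bell-state Pauli correlator).
The maximally-mixed part I/4 has tr(I/4 * P tensor P) = 0 for any traceless Pauli P.
So <X_A X_B>_rho = w * (-1) + (1 - w) * 0
= 0.98 * (-1)
= -0.9800

-0.9800


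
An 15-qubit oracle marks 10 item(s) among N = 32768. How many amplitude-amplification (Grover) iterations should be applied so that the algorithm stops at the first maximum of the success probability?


After j Grover iterations the success probability is P(j) = sin^2((2j+1)*theta), where sin(theta) = sqrt(k/N).
N = 2^15 = 32768, k = 10
sin(theta) = sqrt(k/N) = 0.01746928107
theta = arcsin(sqrt(k/N)) = 0.01747016973 rad
P(j) reaches its first maximum when (2j+1)*theta is as close as possible to pi/2, i.e. j = round(pi/(4*theta) - 1/2).
pi/(4*theta) - 1/2 = 44.4565
(For comparison, the common estimate pi/4 * sqrt(N/k) = 44.9588; the exact maximiser is used here.)
Optimal iterations = 44

44


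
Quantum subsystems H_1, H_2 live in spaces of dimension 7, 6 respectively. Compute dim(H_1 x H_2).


dim(H_1 x H_2) = 7 * 6
= 42

42


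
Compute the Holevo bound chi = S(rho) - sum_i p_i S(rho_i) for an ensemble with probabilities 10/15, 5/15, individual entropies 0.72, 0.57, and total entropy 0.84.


chi = S(rho) - sum_i p_i * S(rho_i)
Weighted entropy = 10/15 * 0.72 + 5/15 * 0.57
= 0.6700
chi = 0.84 - 0.6700
= 0.1700

0.1700


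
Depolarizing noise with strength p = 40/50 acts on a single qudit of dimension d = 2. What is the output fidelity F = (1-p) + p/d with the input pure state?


F = (1-p) + p/d
= (1 - 0.8000) + 0.8000/2
= 0.2000 + 0.4000
= 0.6000

0.6000


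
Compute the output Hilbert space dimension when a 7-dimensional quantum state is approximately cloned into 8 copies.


Output space = H^(tensor 8) where dim(H) = 7
dim = 7^8
= 49 (after 2 factors)
= 343 (after 3 factors)
= 2401 (after 4 factors)
= 16807 (after 5 factors)
= 117649 (after 6 factors)
= 823543 (after 7 factors)
= 5764801 (after 8 factors)
= 5764801

5764801


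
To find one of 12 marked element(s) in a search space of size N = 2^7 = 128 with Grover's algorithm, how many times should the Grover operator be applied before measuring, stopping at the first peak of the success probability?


After j Grover iterations the success probability is P(j) = sin^2((2j+1)*theta), where sin(theta) = sqrt(k/N).
N = 2^7 = 128, k = 12
sin(theta) = sqrt(k/N) = 0.3061862178
theta = arcsin(sqrt(k/N)) = 0.3111842443 rad
P(j) reaches its first maximum when (2j+1)*theta is as close as possible to pi/2, i.e. j = round(pi/(4*theta) - 1/2).
pi/(4*theta) - 1/2 = 2.0239
(For comparison, the common estimate pi/4 * sqrt(N/k) = 2.5651; the exact maximiser is used here.)
Optimal iterations = 2

2


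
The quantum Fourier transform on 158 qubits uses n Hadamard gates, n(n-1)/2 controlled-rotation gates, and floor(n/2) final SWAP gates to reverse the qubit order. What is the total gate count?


Hadamard gates: 158
Controlled rotations: n*(n-1)/2 = 158*157/2 = 12403
SWAP gates: floor(n/2) = floor(158/2) = 79
Total = 158 + 12403 + 79
= 12640

12640


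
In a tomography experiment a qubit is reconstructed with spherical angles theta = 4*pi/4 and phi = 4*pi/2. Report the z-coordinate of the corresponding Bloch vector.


theta = 3.1416, phi = 6.2832
r_z = cos(theta) = -1.0000

-1.0000


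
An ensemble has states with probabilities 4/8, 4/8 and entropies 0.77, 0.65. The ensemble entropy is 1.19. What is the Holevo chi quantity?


chi = S(rho) - sum_i p_i * S(rho_i)
Weighted entropy = 4/8 * 0.77 + 4/8 * 0.65
= 0.7100
chi = 1.19 - 0.7100
= 0.4800

0.4800


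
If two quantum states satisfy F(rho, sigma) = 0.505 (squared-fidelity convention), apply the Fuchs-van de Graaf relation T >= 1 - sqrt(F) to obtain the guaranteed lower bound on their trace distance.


Fuchs-van de Graaf (squared-fidelity convention): 1 - sqrt(F) <= T <= sqrt(1 - F).
Lower bound: T >= 1 - sqrt(F)
sqrt(F) = sqrt(0.505) = 0.7106
T >= 1 - 0.7106
T >= 0.2894

0.2894


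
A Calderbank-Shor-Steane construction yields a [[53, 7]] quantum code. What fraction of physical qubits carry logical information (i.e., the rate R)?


Code rate R = k/n
= 7/53
= 0.1321

0.1321


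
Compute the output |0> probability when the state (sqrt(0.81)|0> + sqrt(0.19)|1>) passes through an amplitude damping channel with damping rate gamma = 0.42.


For amplitude damping with parameter gamma on state sqrt(a)|0> + sqrt(b)|1>:
alpha^2 = 0.81, beta^2 = 0.19
P(|0>) = alpha^2 + gamma * beta^2
= 0.81 + 0.42 * 0.19
= 0.81 + 0.0798
= 0.8898

0.8898


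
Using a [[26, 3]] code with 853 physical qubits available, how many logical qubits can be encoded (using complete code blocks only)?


Each code block uses 26 physical qubits for 3 logical qubit(s).
Number of complete blocks = floor(853 / 26) = 32
Logical qubits = 32 * 3
= 96

96


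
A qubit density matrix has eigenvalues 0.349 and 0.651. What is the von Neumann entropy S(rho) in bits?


S = -p*log2(p) - (1-p)*log2(1-p)
p = 0.3490, 1-p = 0.6510
= -0.3490 * log2(0.3490) - 0.6510 * log2(0.6510)
= -(-0.5300) - (-0.4031)
= 0.9332

0.9332


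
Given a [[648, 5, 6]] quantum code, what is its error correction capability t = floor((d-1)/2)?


Code parameters: [[648, 5, 6]], distance d = 6.
Number of correctable errors = floor((d-1)/2)
= floor((6 - 1)/2)
= floor(5/2)
= 2

2


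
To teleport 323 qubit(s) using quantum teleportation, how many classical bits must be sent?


Quantum teleportation requires 2 classical bits per qubit teleported.
323 qubit(s) -> 2 * 323 = 646 classical bits

646


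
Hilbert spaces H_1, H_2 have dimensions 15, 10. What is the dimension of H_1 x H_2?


dim(H_1 x H_2) = 15 * 10
= 150

150


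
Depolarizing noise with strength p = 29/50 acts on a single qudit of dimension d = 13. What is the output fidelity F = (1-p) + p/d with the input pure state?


F = (1-p) + p/d
= (1 - 0.5800) + 0.5800/13
= 0.4200 + 0.0446
= 0.4646

0.4646


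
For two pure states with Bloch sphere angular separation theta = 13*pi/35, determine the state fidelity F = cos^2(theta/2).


For states separated by angle theta on Bloch sphere:
F = cos^2(theta/2)
theta = 13*pi/35 = 1.1669
theta/2 = 0.5834
cos(theta/2) = 0.8346
F = 0.6965

0.6965


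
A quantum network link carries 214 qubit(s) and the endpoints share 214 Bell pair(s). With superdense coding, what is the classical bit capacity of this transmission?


Superdense coding allows 2 classical bits per shared entangled pair.
214 pair(s) -> 2 * 214 = 428 classical bits

428


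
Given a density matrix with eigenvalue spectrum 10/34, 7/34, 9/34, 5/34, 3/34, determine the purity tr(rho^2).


tr(rho^2) = sum of eigenvalues squared
= (10/34)^2 + (7/34)^2 + (9/34)^2 + (5/34)^2 + (3/34)^2
= (100 + 49 + 81 + 25 + 9) / 1156
= 264/1156
= 0.2284

0.2284


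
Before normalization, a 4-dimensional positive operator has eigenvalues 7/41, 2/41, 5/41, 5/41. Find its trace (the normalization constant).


tr(M) = sum of eigenvalues
= 7/41 + 2/41 + 5/41 + 5/41
= 19/41
= 0.4634

0.4634


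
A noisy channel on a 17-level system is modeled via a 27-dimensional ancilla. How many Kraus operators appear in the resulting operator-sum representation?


Tracing out the environment in an orthonormal basis {|i>_E} gives Kraus operators K_i = <i|_E U |0>_E.
Number of Kraus operators = dim(H_env) = d_env
= 27

27


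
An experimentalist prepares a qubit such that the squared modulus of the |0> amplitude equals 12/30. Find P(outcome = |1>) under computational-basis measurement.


|alpha|^2 = 12/30 = 0.4000
|beta|^2 = 1 - 12/30 = 18/30 = 0.6000
P(|1>) = |beta|^2 = 0.6000

0.6000


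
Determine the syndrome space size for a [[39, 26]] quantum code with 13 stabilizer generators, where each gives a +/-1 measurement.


Each stabilizer generator gives a binary (+1 or -1) measurement outcome.
With 13 independent generators:
Total syndromes = 2^13
= 8192

8192


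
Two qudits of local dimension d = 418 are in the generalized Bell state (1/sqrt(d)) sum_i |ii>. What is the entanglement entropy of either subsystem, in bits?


For a maximally entangled state in d x d:
S = log2(d) = log2(418)
= 8.7074

8.7074


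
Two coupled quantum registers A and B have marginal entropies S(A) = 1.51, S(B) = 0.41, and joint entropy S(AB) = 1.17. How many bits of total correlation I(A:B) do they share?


I(A:B) = S(A) + S(B) - S(AB)
= 1.51 + 0.41 - 1.17
= 0.7500

0.7500


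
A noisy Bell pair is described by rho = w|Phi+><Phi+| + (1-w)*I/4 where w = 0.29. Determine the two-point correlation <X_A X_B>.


|Phi+> = (|00> + |11>)/sqrt(2)
For the pure Bell state, <X_A X_B> = +1 (Bell-state Pauli correlator).
The maximally-mixed part I/4 has tr(I/4 * P tensor P) = 0 for any traceless Pauli P.
So <X_A X_B>_rho = w * (+1) + (1 - w) * 0
= 0.29 * (+1)
= 0.2900

0.2900


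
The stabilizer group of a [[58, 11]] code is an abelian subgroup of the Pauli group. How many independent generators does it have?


For an [[n,k]] stabilizer code:
Number of stabilizer generators = n - k
= 58 - 11
= 47

47


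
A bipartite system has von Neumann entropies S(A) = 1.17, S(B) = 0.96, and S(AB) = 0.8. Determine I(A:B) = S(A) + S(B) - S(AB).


I(A:B) = S(A) + S(B) - S(AB)
= 1.17 + 0.96 - 0.8
= 1.3300

1.3300


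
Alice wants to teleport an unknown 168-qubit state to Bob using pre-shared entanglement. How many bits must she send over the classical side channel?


Quantum teleportation requires 2 classical bits per qubit teleported.
168 qubit(s) -> 2 * 168 = 336 classical bits

336


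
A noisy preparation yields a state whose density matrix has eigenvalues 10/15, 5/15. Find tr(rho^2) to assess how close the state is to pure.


tr(rho^2) = sum of eigenvalues squared
= (10/15)^2 + (5/15)^2
= (100 + 25) / 225
= 125/225
= 0.5556

0.5556


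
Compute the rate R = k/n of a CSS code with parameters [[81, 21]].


Code rate R = k/n
= 21/81
= 0.2593

0.2593


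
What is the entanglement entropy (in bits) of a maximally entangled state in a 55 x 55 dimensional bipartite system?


For a maximally entangled state in d x d:
S = log2(d) = log2(55)
= 5.7814

5.7814


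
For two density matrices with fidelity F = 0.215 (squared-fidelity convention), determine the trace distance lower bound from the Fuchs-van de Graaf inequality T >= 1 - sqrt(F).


Fuchs-van de Graaf (squared-fidelity convention): 1 - sqrt(F) <= T <= sqrt(1 - F).
Lower bound: T >= 1 - sqrt(F)
sqrt(F) = sqrt(0.215) = 0.4637
T >= 1 - 0.4637
T >= 0.5363

0.5363


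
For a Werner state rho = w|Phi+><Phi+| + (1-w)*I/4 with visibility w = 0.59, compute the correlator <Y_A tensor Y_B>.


|Phi+> = (|00> + |11>)/sqrt(2)
For the pure Bell state, <Y_A Y_B> = -1 (Bell-state Pauli correlator).
The maximally-mixed part I/4 has tr(I/4 * P tensor P) = 0 for any traceless Pauli P.
So <Y_A Y_B>_rho = w * (-1) + (1 - w) * 0
= 0.59 * (-1)
= -0.5900

-0.5900


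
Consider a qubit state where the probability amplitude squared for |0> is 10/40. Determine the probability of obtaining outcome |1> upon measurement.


|alpha|^2 = 10/40 = 0.2500
|beta|^2 = 1 - 10/40 = 30/40 = 0.7500
P(|1>) = |beta|^2 = 0.7500

0.7500


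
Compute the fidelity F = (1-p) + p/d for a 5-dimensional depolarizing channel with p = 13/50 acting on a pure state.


F = (1-p) + p/d
= (1 - 0.2600) + 0.2600/5
= 0.7400 + 0.0520
= 0.7920

0.7920


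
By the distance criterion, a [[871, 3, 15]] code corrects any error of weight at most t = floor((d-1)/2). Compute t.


Code parameters: [[871, 3, 15]], distance d = 15.
Number of correctable errors = floor((d-1)/2)
= floor((15 - 1)/2)
= floor(14/2)
= 7

7


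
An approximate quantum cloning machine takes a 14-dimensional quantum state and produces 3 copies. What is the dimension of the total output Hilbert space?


Output space = H^(tensor 3) where dim(H) = 14
dim = 14^3
= 196 (after 2 factors)
= 2744 (after 3 factors)
= 2744

2744


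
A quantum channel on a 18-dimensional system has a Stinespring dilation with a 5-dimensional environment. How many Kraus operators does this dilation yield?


Tracing out the environment in an orthonormal basis {|i>_E} gives Kraus operators K_i = <i|_E U |0>_E.
Number of Kraus operators = dim(H_env) = d_env
= 5

5


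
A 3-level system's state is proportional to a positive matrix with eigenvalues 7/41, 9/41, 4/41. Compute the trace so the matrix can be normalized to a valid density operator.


tr(M) = sum of eigenvalues
= 7/41 + 9/41 + 4/41
= 20/41
= 0.4878

0.4878


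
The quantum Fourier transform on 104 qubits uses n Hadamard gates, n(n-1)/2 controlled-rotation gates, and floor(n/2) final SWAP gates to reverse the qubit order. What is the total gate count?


Hadamard gates: 104
Controlled rotations: n*(n-1)/2 = 104*103/2 = 5356
SWAP gates: floor(n/2) = floor(104/2) = 52
Total = 104 + 5356 + 52
= 5512

5512


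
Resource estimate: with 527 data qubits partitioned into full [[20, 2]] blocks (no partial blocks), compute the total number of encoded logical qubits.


Each code block uses 20 physical qubits for 2 logical qubit(s).
Number of complete blocks = floor(527 / 20) = 26
Logical qubits = 26 * 2
= 52

52


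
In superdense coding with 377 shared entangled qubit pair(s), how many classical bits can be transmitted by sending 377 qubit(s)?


Superdense coding allows 2 classical bits per shared entangled pair.
377 pair(s) -> 2 * 377 = 754 classical bits

754


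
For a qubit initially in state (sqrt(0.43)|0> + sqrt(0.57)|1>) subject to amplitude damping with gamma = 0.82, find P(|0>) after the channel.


For amplitude damping with parameter gamma on state sqrt(a)|0> + sqrt(b)|1>:
alpha^2 = 0.43, beta^2 = 0.57
P(|0>) = alpha^2 + gamma * beta^2
= 0.43 + 0.82 * 0.57
= 0.43 + 0.4674
= 0.8974

0.8974


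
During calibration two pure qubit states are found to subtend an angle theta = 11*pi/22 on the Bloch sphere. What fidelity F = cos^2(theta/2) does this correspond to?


For states separated by angle theta on Bloch sphere:
F = cos^2(theta/2)
theta = 11*pi/22 = 1.5708
theta/2 = 0.7854
cos(theta/2) = 0.7071
F = 0.5000

0.5000


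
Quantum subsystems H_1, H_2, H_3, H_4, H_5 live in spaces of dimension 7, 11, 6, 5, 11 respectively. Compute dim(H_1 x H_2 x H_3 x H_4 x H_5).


dim(H_1 x H_2 x H_3 x H_4 x H_5) = 7 * 11 * 6 * 5 * 11
= 77 * 6 * 5 * 11
= 462 * 5 * 11
= 2310 * 11
= 25410

25410


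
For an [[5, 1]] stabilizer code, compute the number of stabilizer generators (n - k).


For an [[n,k]] stabilizer code:
Number of stabilizer generators = n - k
= 5 - 1
= 4

4


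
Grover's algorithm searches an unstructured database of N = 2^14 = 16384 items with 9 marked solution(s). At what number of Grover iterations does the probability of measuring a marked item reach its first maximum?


After j Grover iterations the success probability is P(j) = sin^2((2j+1)*theta), where sin(theta) = sqrt(k/N).
N = 2^14 = 16384, k = 9
sin(theta) = sqrt(k/N) = 0.0234375
theta = arcsin(sqrt(k/N)) = 0.0234396463 rad
P(j) reaches its first maximum when (2j+1)*theta is as close as possible to pi/2, i.e. j = round(pi/(4*theta) - 1/2).
pi/(4*theta) - 1/2 = 33.0073
(For comparison, the common estimate pi/4 * sqrt(N/k) = 33.5103; the exact maximiser is used here.)
Optimal iterations = 33

33


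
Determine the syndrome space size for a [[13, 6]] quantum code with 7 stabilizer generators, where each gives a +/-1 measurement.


Each stabilizer generator gives a binary (+1 or -1) measurement outcome.
With 7 independent generators:
Total syndromes = 2^7
= 128

128


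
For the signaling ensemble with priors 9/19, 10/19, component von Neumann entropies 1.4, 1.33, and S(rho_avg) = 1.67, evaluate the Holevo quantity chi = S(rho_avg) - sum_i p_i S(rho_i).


chi = S(rho) - sum_i p_i * S(rho_i)
Weighted entropy = 9/19 * 1.4 + 10/19 * 1.33
= 1.3632
chi = 1.67 - 1.3632
= 0.3068

0.3068


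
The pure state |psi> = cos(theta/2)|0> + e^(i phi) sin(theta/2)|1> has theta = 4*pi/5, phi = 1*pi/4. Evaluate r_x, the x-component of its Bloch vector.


theta = 2.5133, phi = 0.7854
r_x = sin(theta)*cos(phi) = 0.5878 * 0.7071
r_x = 0.4156

0.4156


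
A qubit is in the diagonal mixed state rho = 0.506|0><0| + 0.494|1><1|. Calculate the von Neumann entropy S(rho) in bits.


S = -p*log2(p) - (1-p)*log2(1-p)
p = 0.5060, 1-p = 0.4940
= -0.5060 * log2(0.5060) - 0.4940 * log2(0.4940)
= -(-0.4973) - (-0.5026)
= 0.9999

0.9999


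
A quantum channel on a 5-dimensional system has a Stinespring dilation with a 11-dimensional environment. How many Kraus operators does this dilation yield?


Tracing out the environment in an orthonormal basis {|i>_E} gives Kraus operators K_i = <i|_E U |0>_E.
Number of Kraus operators = dim(H_env) = d_env
= 11

11


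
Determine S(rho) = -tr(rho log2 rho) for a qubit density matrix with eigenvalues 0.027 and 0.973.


S = -p*log2(p) - (1-p)*log2(1-p)
p = 0.0270, 1-p = 0.9730
= -0.0270 * log2(0.0270) - 0.9730 * log2(0.9730)
= -(-0.1407) - (-0.0384)
= 0.1791

0.1791


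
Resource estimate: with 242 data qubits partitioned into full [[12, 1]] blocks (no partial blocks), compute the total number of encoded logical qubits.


Each code block uses 12 physical qubits for 1 logical qubit(s).
Number of complete blocks = floor(242 / 12) = 20
Logical qubits = 20 * 1
= 20

20


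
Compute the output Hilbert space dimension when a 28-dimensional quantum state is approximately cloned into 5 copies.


Output space = H^(tensor 5) where dim(H) = 28
dim = 28^5
= 784 (after 2 factors)
= 21952 (after 3 factors)
= 614656 (after 4 factors)
= 17210368 (after 5 factors)
= 17210368

17210368


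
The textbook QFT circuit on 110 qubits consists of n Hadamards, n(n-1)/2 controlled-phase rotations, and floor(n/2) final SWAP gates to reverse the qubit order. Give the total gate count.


Hadamard gates: 110
Controlled rotations: n*(n-1)/2 = 110*109/2 = 5995
SWAP gates: floor(n/2) = floor(110/2) = 55
Total = 110 + 5995 + 55
= 6160

6160


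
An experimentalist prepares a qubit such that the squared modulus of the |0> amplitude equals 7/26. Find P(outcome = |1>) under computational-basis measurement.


|alpha|^2 = 7/26 = 0.2692
|beta|^2 = 1 - 7/26 = 19/26 = 0.7308
P(|1>) = |beta|^2 = 0.7308

0.7308


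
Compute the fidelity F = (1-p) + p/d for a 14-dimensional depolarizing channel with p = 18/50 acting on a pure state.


F = (1-p) + p/d
= (1 - 0.3600) + 0.3600/14
= 0.6400 + 0.0257
= 0.6657

0.6657


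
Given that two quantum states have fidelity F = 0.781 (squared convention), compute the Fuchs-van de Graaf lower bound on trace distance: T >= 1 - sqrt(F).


Fuchs-van de Graaf (squared-fidelity convention): 1 - sqrt(F) <= T <= sqrt(1 - F).
Lower bound: T >= 1 - sqrt(F)
sqrt(F) = sqrt(0.781) = 0.8837
T >= 1 - 0.8837
T >= 0.1163

0.1163


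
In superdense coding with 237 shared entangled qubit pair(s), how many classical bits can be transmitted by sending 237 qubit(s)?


Superdense coding allows 2 classical bits per shared entangled pair.
237 pair(s) -> 2 * 237 = 474 classical bits

474


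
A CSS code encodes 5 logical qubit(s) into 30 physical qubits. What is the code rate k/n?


Code rate R = k/n
= 5/30
= 0.1667

0.1667


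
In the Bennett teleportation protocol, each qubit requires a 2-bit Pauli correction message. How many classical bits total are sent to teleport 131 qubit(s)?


Quantum teleportation requires 2 classical bits per qubit teleported.
131 qubit(s) -> 2 * 131 = 262 classical bits

262


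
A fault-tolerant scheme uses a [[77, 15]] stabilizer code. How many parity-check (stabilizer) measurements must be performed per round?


For an [[n,k]] stabilizer code:
Number of stabilizer generators = n - k
= 77 - 15
= 62

62


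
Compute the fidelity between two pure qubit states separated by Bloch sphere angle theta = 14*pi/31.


For states separated by angle theta on Bloch sphere:
F = cos^2(theta/2)
theta = 14*pi/31 = 1.4188
theta/2 = 0.7094
cos(theta/2) = 0.7588
F = 0.5757

0.5757


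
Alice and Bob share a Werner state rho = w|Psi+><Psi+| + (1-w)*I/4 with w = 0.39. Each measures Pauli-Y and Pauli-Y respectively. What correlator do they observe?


|Psi+> = (|01> + |10>)/sqrt(2)
For the pure Bell state, <Y_A Y_B> = +1 (Bell-state Pauli correlator).
The maximally-mixed part I/4 has tr(I/4 * P tensor P) = 0 for any traceless Pauli P.
So <Y_A Y_B>_rho = w * (+1) + (1 - w) * 0
= 0.39 * (+1)
= 0.3900

0.3900


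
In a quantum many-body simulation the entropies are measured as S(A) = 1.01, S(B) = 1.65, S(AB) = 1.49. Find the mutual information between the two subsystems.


I(A:B) = S(A) + S(B) - S(AB)
= 1.01 + 1.65 - 1.49
= 1.1700

1.1700


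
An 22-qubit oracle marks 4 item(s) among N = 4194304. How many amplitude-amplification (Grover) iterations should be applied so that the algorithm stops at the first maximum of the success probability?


After j Grover iterations the success probability is P(j) = sin^2((2j+1)*theta), where sin(theta) = sqrt(k/N).
N = 2^22 = 4194304, k = 4
sin(theta) = sqrt(k/N) = 0.0009765625
theta = arcsin(sqrt(k/N)) = 0.0009765626552 rad
P(j) reaches its first maximum when (2j+1)*theta is as close as possible to pi/2, i.e. j = round(pi/(4*theta) - 1/2).
pi/(4*theta) - 1/2 = 803.7476
(For comparison, the common estimate pi/4 * sqrt(N/k) = 804.2477; the exact maximiser is used here.)
Optimal iterations = 804

804


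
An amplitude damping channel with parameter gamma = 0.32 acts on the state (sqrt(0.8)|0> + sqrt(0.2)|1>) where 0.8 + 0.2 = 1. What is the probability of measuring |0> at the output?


For amplitude damping with parameter gamma on state sqrt(a)|0> + sqrt(b)|1>:
alpha^2 = 0.8, beta^2 = 0.2
P(|0>) = alpha^2 + gamma * beta^2
= 0.8 + 0.32 * 0.2
= 0.8 + 0.0640
= 0.8640

0.8640


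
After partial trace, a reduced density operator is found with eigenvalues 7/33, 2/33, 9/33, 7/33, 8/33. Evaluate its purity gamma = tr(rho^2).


tr(rho^2) = sum of eigenvalues squared
= (7/33)^2 + (2/33)^2 + (9/33)^2 + (7/33)^2 + (8/33)^2
= (49 + 4 + 81 + 49 + 64) / 1089
= 247/1089
= 0.2268

0.2268
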